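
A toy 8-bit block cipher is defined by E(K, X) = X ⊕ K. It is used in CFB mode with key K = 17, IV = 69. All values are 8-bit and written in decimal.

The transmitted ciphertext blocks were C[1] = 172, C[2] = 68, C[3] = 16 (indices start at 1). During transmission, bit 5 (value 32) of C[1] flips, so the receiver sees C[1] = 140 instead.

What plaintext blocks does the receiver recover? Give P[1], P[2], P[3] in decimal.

P[1] = 216, P[2] = 217, P[3] = 69

CFB decryption: P_i = C_i ⊕ E(K, C_{i−1}), with C_{0} = IV.
Only C[1] changed, to 140. In CFB, a change in C_i flips the same bit in P_i and garbles P_{i+1}. Decrypting the received ciphertext:
P[1]: E(K, 69) = 84; 140 ⊕ 84 = 216.
P[2]: E(K, 140) = 157; 68 ⊕ 157 = 217.
P[3]: E(K, 68) = 85; 16 ⊕ 85 = 69.
Blocks that differ from the original plaintext: P[1], P[2].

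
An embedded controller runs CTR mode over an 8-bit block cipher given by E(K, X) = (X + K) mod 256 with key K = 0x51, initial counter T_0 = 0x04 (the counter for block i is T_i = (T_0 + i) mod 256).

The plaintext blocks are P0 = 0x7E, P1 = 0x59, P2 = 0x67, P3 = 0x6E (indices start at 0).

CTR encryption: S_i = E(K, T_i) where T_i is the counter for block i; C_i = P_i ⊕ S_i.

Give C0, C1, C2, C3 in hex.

C0: T = 0x04, S = E(K, T) = 0x55; 0x7E ⊕ 0x55 = 0x2B.
C1: T = 0x05, S = E(K, T) = 0x56; 0x59 ⊕ 0x56 = 0x0F.
C2: T = 0x06, S = E(K, T) = 0x57; 0x67 ⊕ 0x57 = 0x30.
C3: T = 0x07, S = E(K, T) = 0x58; 0x6E ⊕ 0x58 = 0x36.

C0 = 0x2B, C1 = 0x0F, C2 = 0x30, C3 = 0x36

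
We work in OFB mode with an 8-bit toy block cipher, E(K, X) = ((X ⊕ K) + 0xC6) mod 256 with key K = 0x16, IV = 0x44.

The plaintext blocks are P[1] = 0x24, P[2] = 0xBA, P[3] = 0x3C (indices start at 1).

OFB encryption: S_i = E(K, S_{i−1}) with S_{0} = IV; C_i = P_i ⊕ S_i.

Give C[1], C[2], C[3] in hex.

C[1] = 0x3C, C[2] = 0x6E, C[3] = 0xB4

C[1]: S = E(K, 0x44) = 0x18; 0x24 ⊕ 0x18 = 0x3C.
C[2]: S = E(K, 0x18) = 0xD4; 0xBA ⊕ 0xD4 = 0x6E.
C[3]: S = E(K, 0xD4) = 0x88; 0x3C ⊕ 0x88 = 0xB4.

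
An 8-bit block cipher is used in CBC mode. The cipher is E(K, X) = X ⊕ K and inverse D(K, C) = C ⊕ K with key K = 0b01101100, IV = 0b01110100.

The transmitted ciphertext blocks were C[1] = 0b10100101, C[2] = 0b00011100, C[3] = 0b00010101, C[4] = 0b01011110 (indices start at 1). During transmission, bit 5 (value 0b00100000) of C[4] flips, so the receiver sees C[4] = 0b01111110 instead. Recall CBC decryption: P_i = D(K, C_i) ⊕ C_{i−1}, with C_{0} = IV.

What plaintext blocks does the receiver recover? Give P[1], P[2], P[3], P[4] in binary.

Only C[4] changed, to 0b01111110. In CBC, a change in C_i garbles P_i and flips the same bit in P_{i+1}. Decrypting the received ciphertext:
P[1]: D(K, 0b10100101) = 0b11001001; 0b11001001 ⊕ 0b01110100 = 0b10111101.
P[2]: D(K, 0b00011100) = 0b01110000; 0b01110000 ⊕ 0b10100101 = 0b11010101.
P[3]: D(K, 0b00010101) = 0b01111001; 0b01111001 ⊕ 0b00011100 = 0b01100101.
P[4]: D(K, 0b01111110) = 0b00010010; 0b00010010 ⊕ 0b00010101 = 0b00000111.
Blocks that differ from the original plaintext: P[4].

P[1] = 0b10111101, P[2] = 0b11010101, P[3] = 0b01100101, P[4] = 0b00000111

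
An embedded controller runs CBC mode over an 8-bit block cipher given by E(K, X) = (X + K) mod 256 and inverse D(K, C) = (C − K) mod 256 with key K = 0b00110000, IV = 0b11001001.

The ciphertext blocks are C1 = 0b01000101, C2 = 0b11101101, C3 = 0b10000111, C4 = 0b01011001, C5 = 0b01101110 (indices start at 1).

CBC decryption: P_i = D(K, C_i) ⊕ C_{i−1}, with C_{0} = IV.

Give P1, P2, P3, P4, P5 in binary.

P1: D(K, 0b01000101) = 0b00010101; 0b00010101 ⊕ 0b11001001 = 0b11011100.
P2: D(K, 0b11101101) = 0b10111101; 0b10111101 ⊕ 0b01000101 = 0b11111000.
P3: D(K, 0b10000111) = 0b01010111; 0b01010111 ⊕ 0b11101101 = 0b10111010.
P4: D(K, 0b01011001) = 0b00101001; 0b00101001 ⊕ 0b10000111 = 0b10101110.
P5: D(K, 0b01101110) = 0b00111110; 0b00111110 ⊕ 0b01011001 = 0b01100111.

P1 = 0b11011100, P2 = 0b11111000, P3 = 0b10111010, P4 = 0b10101110, P5 = 0b01100111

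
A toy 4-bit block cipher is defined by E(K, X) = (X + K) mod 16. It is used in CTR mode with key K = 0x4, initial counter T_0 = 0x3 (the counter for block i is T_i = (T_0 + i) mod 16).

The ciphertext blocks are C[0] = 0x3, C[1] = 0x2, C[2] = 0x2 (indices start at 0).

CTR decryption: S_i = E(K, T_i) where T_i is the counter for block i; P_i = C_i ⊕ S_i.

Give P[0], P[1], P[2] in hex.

P[0]: T = 0x3, S = E(K, T) = 0x7; 0x3 ⊕ 0x7 = 0x4.
P[1]: T = 0x4, S = E(K, T) = 0x8; 0x2 ⊕ 0x8 = 0xA.
P[2]: T = 0x5, S = E(K, T) = 0x9; 0x2 ⊕ 0x9 = 0xB.

P[0] = 0x4, P[1] = 0xA, P[2] = 0xB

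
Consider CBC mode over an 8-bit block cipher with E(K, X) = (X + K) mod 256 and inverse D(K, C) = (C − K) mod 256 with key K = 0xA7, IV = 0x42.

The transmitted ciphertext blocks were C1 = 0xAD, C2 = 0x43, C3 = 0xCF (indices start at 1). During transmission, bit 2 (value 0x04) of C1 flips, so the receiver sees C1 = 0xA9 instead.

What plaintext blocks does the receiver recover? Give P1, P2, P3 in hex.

CBC decryption: P_i = D(K, C_i) ⊕ C_{i−1}, with C_{0} = IV.
Only C1 changed, to 0xA9. In CBC, a change in C_i garbles P_i and flips the same bit in P_{i+1}. Decrypting the received ciphertext:
P1: D(K, 0xA9) = 0x02; 0x02 ⊕ 0x42 = 0x40.
P2: D(K, 0x43) = 0x9C; 0x9C ⊕ 0xA9 = 0x35.
P3: D(K, 0xCF) = 0x28; 0x28 ⊕ 0x43 = 0x6B.
Blocks that differ from the original plaintext: P1, P2.

P1 = 0x40, P2 = 0x35, P3 = 0x6B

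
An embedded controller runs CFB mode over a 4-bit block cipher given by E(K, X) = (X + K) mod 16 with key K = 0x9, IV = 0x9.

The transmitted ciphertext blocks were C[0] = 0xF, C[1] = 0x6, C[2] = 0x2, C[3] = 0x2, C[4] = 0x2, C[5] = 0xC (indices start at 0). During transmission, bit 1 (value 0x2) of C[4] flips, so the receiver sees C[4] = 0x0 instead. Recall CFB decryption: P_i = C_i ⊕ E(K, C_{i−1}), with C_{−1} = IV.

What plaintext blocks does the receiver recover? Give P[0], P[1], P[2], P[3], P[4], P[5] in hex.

P[0] = 0xD, P[1] = 0xE, P[2] = 0xD, P[3] = 0x9, P[4] = 0xB, P[5] = 0x5

Only C[4] changed, to 0x0. In CFB, a change in C_i flips the same bit in P_i and garbles P_{i+1}. Decrypting the received ciphertext:
P[0]: E(K, 0x9) = 0x2; 0xF ⊕ 0x2 = 0xD.
P[1]: E(K, 0xF) = 0x8; 0x6 ⊕ 0x8 = 0xE.
P[2]: E(K, 0x6) = 0xF; 0x2 ⊕ 0xF = 0xD.
P[3]: E(K, 0x2) = 0xB; 0x2 ⊕ 0xB = 0x9.
P[4]: E(K, 0x2) = 0xB; 0x0 ⊕ 0xB = 0xB.
P[5]: E(K, 0x0) = 0x9; 0xC ⊕ 0x9 = 0x5.
Blocks that differ from the original plaintext: P[4], P[5].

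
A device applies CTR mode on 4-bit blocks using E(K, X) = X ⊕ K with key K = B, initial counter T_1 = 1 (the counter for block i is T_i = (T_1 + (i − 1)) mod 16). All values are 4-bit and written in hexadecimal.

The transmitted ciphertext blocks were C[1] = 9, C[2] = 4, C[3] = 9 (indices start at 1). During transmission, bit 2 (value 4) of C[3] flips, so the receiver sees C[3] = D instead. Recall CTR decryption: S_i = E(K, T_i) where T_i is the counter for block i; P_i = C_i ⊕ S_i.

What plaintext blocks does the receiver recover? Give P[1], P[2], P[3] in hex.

P[1] = 3, P[2] = D, P[3] = 5

Only C[3] changed, to D. In CTR, a change in C_i flips the same bit in P_i only; the keystream is unaffected. Decrypting the received ciphertext:
P[1]: T = 1, S = E(K, T) = A; 9 ⊕ A = 3.
P[2]: T = 2, S = E(K, T) = 9; 4 ⊕ 9 = D.
P[3]: T = 3, S = E(K, T) = 8; D ⊕ 8 = 5.
Blocks that differ from the original plaintext: P[3].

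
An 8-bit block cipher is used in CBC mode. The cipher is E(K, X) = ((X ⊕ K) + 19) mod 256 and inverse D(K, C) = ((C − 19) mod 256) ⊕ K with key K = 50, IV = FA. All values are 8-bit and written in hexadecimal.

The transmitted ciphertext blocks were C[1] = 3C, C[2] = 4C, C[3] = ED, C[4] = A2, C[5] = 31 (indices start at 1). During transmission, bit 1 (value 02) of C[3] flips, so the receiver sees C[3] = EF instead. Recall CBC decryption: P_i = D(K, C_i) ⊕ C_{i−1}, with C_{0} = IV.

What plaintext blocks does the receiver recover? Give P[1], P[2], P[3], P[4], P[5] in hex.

P[1] = 89, P[2] = 5F, P[3] = CA, P[4] = 36, P[5] = EA

Only C[3] changed, to EF. In CBC, a change in C_i garbles P_i and flips the same bit in P_{i+1}. Decrypting the received ciphertext:
P[1]: D(K, 3C) = 73; 73 ⊕ FA = 89.
P[2]: D(K, 4C) = 63; 63 ⊕ 3C = 5F.
P[3]: D(K, EF) = 86; 86 ⊕ 4C = CA.
P[4]: D(K, A2) = D9; D9 ⊕ EF = 36.
P[5]: D(K, 31) = 48; 48 ⊕ A2 = EA.
Blocks that differ from the original plaintext: P[3], P[4].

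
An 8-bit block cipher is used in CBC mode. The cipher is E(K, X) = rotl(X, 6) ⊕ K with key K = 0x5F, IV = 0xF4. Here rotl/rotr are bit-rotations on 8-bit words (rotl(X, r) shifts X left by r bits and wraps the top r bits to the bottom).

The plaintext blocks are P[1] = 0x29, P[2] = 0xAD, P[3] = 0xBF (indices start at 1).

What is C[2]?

C[2] = 0x3E

CBC encryption: C_i = E(K, P_i ⊕ C_{i−1}), with C_{0} = IV.
C[1]: P[1] ⊕ 0xF4 = 0xDD; E(K, 0xDD) = 0x28.
C[2]: P[2] ⊕ 0x28 = 0x85; E(K, 0x85) = 0x3E.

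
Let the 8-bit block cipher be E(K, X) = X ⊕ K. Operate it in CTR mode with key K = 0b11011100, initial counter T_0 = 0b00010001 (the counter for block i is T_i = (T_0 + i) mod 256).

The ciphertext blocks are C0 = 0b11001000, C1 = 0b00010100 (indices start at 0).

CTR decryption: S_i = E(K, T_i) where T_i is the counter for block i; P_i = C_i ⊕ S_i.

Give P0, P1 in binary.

P0 = 0b00000101, P1 = 0b11011010

P0: T = 0b00010001, S = E(K, T) = 0b11001101; 0b11001000 ⊕ 0b11001101 = 0b00000101.
P1: T = 0b00010010, S = E(K, T) = 0b11001110; 0b00010100 ⊕ 0b11001110 = 0b11011010.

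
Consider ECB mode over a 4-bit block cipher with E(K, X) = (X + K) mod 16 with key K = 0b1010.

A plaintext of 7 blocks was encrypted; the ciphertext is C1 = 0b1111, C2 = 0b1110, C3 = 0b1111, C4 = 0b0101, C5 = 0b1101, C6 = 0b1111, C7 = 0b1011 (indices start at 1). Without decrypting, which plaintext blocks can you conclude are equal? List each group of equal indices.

ECB encrypts each block independently with the same key, so equal ciphertext blocks imply equal plaintext blocks.
C1 = C3 = C6 = 0b1111, so P1 = P3 = P6.

P1 = P3 = P6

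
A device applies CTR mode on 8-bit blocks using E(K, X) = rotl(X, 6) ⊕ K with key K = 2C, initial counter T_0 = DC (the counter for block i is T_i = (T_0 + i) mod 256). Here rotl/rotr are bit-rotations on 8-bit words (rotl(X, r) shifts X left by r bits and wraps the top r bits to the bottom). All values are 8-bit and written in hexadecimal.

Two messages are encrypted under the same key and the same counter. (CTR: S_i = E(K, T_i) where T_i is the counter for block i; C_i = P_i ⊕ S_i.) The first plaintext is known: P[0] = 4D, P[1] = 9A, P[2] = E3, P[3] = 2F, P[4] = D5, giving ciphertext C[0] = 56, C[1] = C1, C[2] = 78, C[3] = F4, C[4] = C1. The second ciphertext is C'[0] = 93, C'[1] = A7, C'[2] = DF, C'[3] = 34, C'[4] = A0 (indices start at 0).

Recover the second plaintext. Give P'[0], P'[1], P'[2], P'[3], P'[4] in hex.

P'[0] = 88, P'[1] = FC, P'[2] = 44, P'[3] = EF, P'[4] = B4

In CTR with a reused counter, both messages share the same keystream S_i, so C_i ⊕ C'_i = P_i ⊕ P'_i and thus P'_i = P_i ⊕ C_i ⊕ C'_i.
P'[0]: 4D ⊕ 56 ⊕ 93 = 88.
P'[1]: 9A ⊕ C1 ⊕ A7 = FC.
P'[2]: E3 ⊕ 78 ⊕ DF = 44.
P'[3]: 2F ⊕ F4 ⊕ 34 = EF.
P'[4]: D5 ⊕ C1 ⊕ A0 = B4.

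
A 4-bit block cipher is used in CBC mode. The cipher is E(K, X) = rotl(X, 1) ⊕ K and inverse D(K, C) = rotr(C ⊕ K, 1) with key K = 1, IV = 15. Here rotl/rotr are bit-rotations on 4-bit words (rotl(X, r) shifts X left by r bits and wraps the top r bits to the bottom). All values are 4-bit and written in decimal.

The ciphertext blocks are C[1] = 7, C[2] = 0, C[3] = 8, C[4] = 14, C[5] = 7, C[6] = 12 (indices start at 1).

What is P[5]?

P[5] = 13

CBC decryption: P_i = D(K, C_i) ⊕ C_{i−1}, with C_{0} = IV.
P[5]: D(K, 7) = 3; 3 ⊕ 14 = 13.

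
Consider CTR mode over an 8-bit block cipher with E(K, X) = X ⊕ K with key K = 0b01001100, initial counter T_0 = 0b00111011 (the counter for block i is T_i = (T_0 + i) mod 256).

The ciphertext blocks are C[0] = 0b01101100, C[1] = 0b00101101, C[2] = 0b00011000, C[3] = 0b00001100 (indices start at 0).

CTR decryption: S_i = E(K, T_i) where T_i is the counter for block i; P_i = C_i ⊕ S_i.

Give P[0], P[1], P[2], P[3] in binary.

P[0] = 0b00011011, P[1] = 0b01011101, P[2] = 0b01101001, P[3] = 0b01111110

P[0]: T = 0b00111011, S = E(K, T) = 0b01110111; 0b01101100 ⊕ 0b01110111 = 0b00011011.
P[1]: T = 0b00111100, S = E(K, T) = 0b01110000; 0b00101101 ⊕ 0b01110000 = 0b01011101.
P[2]: T = 0b00111101, S = E(K, T) = 0b01110001; 0b00011000 ⊕ 0b01110001 = 0b01101001.
P[3]: T = 0b00111110, S = E(K, T) = 0b01110010; 0b00001100 ⊕ 0b01110010 = 0b01111110.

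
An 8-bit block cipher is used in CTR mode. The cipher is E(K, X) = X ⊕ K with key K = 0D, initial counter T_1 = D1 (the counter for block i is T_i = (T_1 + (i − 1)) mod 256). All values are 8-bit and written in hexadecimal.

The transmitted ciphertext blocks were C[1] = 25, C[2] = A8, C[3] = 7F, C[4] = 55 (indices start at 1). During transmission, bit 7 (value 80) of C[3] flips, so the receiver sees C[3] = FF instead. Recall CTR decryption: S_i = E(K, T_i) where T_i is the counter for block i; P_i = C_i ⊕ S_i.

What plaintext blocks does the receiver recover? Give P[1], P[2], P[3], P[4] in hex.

P[1] = F9, P[2] = 77, P[3] = 21, P[4] = 8C

Only C[3] changed, to FF. In CTR, a change in C_i flips the same bit in P_i only; the keystream is unaffected. Decrypting the received ciphertext:
P[1]: T = D1, S = E(K, T) = DC; 25 ⊕ DC = F9.
P[2]: T = D2, S = E(K, T) = DF; A8 ⊕ DF = 77.
P[3]: T = D3, S = E(K, T) = DE; FF ⊕ DE = 21.
P[4]: T = D4, S = E(K, T) = D9; 55 ⊕ D9 = 8C.
Blocks that differ from the original plaintext: P[3].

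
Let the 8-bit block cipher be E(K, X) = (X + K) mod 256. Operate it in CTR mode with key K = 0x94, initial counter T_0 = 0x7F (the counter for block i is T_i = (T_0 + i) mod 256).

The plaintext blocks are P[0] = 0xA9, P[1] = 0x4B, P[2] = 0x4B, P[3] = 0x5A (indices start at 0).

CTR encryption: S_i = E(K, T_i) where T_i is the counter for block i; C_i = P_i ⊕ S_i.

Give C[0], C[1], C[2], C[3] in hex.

C[0]: T = 0x7F, S = E(K, T) = 0x13; 0xA9 ⊕ 0x13 = 0xBA.
C[1]: T = 0x80, S = E(K, T) = 0x14; 0x4B ⊕ 0x14 = 0x5F.
C[2]: T = 0x81, S = E(K, T) = 0x15; 0x4B ⊕ 0x15 = 0x5E.
C[3]: T = 0x82, S = E(K, T) = 0x16; 0x5A ⊕ 0x16 = 0x4C.

C[0] = 0xBA, C[1] = 0x5F, C[2] = 0x5E, C[3] = 0x4C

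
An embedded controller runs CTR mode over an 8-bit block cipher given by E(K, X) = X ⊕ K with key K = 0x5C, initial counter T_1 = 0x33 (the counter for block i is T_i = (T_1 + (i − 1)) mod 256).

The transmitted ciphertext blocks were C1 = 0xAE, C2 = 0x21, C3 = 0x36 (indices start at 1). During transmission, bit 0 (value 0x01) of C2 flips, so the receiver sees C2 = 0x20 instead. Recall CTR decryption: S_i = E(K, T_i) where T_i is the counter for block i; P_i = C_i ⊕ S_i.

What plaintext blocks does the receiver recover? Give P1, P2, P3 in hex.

P1 = 0xC1, P2 = 0x48, P3 = 0x5F

Only C2 changed, to 0x20. In CTR, a change in C_i flips the same bit in P_i only; the keystream is unaffected. Decrypting the received ciphertext:
P1: T = 0x33, S = E(K, T) = 0x6F; 0xAE ⊕ 0x6F = 0xC1.
P2: T = 0x34, S = E(K, T) = 0x68; 0x20 ⊕ 0x68 = 0x48.
P3: T = 0x35, S = E(K, T) = 0x69; 0x36 ⊕ 0x69 = 0x5F.
Blocks that differ from the original plaintext: P2.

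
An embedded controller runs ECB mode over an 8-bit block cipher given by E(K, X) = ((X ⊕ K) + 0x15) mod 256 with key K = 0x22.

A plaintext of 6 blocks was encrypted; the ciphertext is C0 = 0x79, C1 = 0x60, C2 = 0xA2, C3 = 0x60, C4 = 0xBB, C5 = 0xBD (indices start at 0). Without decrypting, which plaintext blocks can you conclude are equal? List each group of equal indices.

ECB encrypts each block independently with the same key, so equal ciphertext blocks imply equal plaintext blocks.
C1 = C3 = 0x60, so P1 = P3.

P1 = P3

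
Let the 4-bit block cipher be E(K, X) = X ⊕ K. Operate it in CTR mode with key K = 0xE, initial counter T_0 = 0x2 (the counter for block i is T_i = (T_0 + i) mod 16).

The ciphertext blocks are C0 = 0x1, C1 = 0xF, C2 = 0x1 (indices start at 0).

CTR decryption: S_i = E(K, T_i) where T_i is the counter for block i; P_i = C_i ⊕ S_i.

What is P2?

P2 = 0xB

P2: T = 0x4, S = E(K, T) = 0xA; 0x1 ⊕ 0xA = 0xB.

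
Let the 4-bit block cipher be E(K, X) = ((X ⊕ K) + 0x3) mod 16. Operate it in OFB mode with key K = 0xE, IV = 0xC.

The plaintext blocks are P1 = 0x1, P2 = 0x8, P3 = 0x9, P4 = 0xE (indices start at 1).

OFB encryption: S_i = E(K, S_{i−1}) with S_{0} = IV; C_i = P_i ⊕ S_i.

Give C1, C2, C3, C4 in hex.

C1: S = E(K, 0xC) = 0x5; 0x1 ⊕ 0x5 = 0x4.
C2: S = E(K, 0x5) = 0xE; 0x8 ⊕ 0xE = 0x6.
C3: S = E(K, 0xE) = 0x3; 0x9 ⊕ 0x3 = 0xA.
C4: S = E(K, 0x3) = 0x0; 0xE ⊕ 0x0 = 0xE.

C1 = 0x4, C2 = 0x6, C3 = 0xA, C4 = 0xE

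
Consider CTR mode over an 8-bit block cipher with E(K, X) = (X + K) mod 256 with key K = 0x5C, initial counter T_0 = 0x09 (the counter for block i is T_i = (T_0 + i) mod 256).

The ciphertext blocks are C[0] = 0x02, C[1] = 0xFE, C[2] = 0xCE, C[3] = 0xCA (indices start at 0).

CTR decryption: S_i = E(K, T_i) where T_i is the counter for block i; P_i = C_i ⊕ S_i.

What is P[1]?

P[1]: T = 0x0A, S = E(K, T) = 0x66; 0xFE ⊕ 0x66 = 0x98.

P[1] = 0x98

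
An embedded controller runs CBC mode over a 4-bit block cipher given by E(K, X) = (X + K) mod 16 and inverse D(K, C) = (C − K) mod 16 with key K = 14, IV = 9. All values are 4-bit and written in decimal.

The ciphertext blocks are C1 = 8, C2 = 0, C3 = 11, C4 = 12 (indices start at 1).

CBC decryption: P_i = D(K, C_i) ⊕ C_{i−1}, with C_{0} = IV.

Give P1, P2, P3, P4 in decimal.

P1: D(K, 8) = 10; 10 ⊕ 9 = 3.
P2: D(K, 0) = 2; 2 ⊕ 8 = 10.
P3: D(K, 11) = 13; 13 ⊕ 0 = 13.
P4: D(K, 12) = 14; 14 ⊕ 11 = 5.

P1 = 3, P2 = 10, P3 = 13, P4 = 5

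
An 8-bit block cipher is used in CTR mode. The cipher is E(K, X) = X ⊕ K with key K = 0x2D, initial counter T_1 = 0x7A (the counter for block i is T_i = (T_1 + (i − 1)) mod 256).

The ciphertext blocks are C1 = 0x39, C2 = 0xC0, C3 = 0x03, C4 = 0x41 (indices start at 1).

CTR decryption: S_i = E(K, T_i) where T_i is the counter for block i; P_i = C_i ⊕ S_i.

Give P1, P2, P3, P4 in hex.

P1 = 0x6E, P2 = 0x96, P3 = 0x52, P4 = 0x11

P1: T = 0x7A, S = E(K, T) = 0x57; 0x39 ⊕ 0x57 = 0x6E.
P2: T = 0x7B, S = E(K, T) = 0x56; 0xC0 ⊕ 0x56 = 0x96.
P3: T = 0x7C, S = E(K, T) = 0x51; 0x03 ⊕ 0x51 = 0x52.
P4: T = 0x7D, S = E(K, T) = 0x50; 0x41 ⊕ 0x50 = 0x11.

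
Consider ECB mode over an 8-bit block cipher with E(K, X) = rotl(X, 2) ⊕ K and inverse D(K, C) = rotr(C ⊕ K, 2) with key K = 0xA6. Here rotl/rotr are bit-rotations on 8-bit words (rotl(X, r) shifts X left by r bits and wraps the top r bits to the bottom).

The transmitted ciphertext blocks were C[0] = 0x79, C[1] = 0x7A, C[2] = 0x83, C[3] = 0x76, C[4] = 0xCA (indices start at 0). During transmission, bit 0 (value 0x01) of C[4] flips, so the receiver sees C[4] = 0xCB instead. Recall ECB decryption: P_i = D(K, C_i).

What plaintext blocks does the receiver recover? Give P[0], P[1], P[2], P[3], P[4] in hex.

P[0] = 0xF7, P[1] = 0x37, P[2] = 0x49, P[3] = 0x34, P[4] = 0x5B

Only C[4] changed, to 0xCB. In ECB, a change in C_i affects only P_i. Decrypting the received ciphertext:
P[0]: D(K, 0x79) = 0xF7.
P[1]: D(K, 0x7A) = 0x37.
P[2]: D(K, 0x83) = 0x49.
P[3]: D(K, 0x76) = 0x34.
P[4]: D(K, 0xCB) = 0x5B.
Blocks that differ from the original plaintext: P[4].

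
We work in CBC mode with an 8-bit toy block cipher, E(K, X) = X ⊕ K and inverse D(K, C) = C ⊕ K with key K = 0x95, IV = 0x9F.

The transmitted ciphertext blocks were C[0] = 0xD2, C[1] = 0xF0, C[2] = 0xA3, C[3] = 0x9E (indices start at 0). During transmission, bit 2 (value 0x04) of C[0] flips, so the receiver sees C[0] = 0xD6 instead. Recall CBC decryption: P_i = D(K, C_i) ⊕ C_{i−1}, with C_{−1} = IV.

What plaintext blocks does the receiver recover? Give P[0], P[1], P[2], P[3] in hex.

P[0] = 0xDC, P[1] = 0xB3, P[2] = 0xC6, P[3] = 0xA8

Only C[0] changed, to 0xD6. In CBC, a change in C_i garbles P_i and flips the same bit in P_{i+1}. Decrypting the received ciphertext:
P[0]: D(K, 0xD6) = 0x43; 0x43 ⊕ 0x9F = 0xDC.
P[1]: D(K, 0xF0) = 0x65; 0x65 ⊕ 0xD6 = 0xB3.
P[2]: D(K, 0xA3) = 0x36; 0x36 ⊕ 0xF0 = 0xC6.
P[3]: D(K, 0x9E) = 0x0B; 0x0B ⊕ 0xA3 = 0xA8.
Blocks that differ from the original plaintext: P[0], P[1].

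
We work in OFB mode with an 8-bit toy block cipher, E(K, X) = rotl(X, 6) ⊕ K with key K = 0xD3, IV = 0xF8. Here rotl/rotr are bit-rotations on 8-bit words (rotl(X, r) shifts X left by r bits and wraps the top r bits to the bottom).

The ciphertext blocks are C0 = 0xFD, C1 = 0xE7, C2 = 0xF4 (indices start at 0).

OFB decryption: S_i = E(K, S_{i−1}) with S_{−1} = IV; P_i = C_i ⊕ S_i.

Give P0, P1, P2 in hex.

P0: S = E(K, 0xF8) = 0xED; 0xFD ⊕ 0xED = 0x10.
P1: S = E(K, 0xED) = 0xA8; 0xE7 ⊕ 0xA8 = 0x4F.
P2: S = E(K, 0xA8) = 0xF9; 0xF4 ⊕ 0xF9 = 0x0D.

P0 = 0x10, P1 = 0x4F, P2 = 0x0D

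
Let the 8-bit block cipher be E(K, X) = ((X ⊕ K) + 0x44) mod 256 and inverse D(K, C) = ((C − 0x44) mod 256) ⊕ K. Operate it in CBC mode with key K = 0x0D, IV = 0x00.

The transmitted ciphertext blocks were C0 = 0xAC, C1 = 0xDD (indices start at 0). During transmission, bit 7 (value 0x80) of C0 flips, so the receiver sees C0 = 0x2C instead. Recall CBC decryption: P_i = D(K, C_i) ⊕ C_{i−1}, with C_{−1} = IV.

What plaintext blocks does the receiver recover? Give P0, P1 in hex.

P0 = 0xE5, P1 = 0xB8

Only C0 changed, to 0x2C. In CBC, a change in C_i garbles P_i and flips the same bit in P_{i+1}. Decrypting the received ciphertext:
P0: D(K, 0x2C) = 0xE5; 0xE5 ⊕ 0x00 = 0xE5.
P1: D(K, 0xDD) = 0x94; 0x94 ⊕ 0x2C = 0xB8.
Blocks that differ from the original plaintext: P0, P1.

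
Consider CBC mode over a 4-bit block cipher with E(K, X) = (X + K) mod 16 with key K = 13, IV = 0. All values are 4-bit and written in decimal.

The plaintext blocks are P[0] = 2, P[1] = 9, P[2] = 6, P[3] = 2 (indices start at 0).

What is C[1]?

CBC encryption: C_i = E(K, P_i ⊕ C_{i−1}), with C_{−1} = IV.
C[0]: P[0] ⊕ 0 = 2; E(K, 2) = 15.
C[1]: P[1] ⊕ 15 = 6; E(K, 6) = 3.

C[1] = 3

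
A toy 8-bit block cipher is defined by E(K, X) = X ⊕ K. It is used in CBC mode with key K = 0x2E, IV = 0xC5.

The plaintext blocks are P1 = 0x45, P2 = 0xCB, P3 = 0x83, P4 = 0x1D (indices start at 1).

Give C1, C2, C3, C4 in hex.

C1 = 0xAE, C2 = 0x4B, C3 = 0xE6, C4 = 0xD5

CBC encryption: C_i = E(K, P_i ⊕ C_{i−1}), with C_{0} = IV.
C1: P1 ⊕ 0xC5 = 0x80; E(K, 0x80) = 0xAE.
C2: P2 ⊕ 0xAE = 0x65; E(K, 0x65) = 0x4B.
C3: P3 ⊕ 0x4B = 0xC8; E(K, 0xC8) = 0xE6.
C4: P4 ⊕ 0xE6 = 0xFB; E(K, 0xFB) = 0xD5.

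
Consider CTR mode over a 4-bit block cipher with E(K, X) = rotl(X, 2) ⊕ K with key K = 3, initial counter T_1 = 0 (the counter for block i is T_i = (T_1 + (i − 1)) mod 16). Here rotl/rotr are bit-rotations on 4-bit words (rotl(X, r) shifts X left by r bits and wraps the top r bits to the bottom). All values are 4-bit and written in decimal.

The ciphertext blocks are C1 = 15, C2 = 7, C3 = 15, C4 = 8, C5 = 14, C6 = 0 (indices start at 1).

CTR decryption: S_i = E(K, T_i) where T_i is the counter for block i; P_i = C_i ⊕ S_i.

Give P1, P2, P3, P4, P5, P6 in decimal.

P1 = 12, P2 = 0, P3 = 4, P4 = 7, P5 = 12, P6 = 6

P1: T = 0, S = E(K, T) = 3; 15 ⊕ 3 = 12.
P2: T = 1, S = E(K, T) = 7; 7 ⊕ 7 = 0.
P3: T = 2, S = E(K, T) = 11; 15 ⊕ 11 = 4.
P4: T = 3, S = E(K, T) = 15; 8 ⊕ 15 = 7.
P5: T = 4, S = E(K, T) = 2; 14 ⊕ 2 = 12.
P6: T = 5, S = E(K, T) = 6; 0 ⊕ 6 = 6.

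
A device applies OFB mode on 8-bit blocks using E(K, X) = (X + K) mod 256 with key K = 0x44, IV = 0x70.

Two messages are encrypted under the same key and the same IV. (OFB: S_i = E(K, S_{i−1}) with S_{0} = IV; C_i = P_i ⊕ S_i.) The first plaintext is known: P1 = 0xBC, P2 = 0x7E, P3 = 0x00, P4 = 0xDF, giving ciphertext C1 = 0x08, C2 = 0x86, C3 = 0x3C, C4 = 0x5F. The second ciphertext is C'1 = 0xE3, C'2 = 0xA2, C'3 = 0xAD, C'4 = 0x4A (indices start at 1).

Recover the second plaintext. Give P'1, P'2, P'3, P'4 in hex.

P'1 = 0x57, P'2 = 0x5A, P'3 = 0x91, P'4 = 0xCA

In OFB with a reused IV, both messages share the same keystream S_i, so C_i ⊕ C'_i = P_i ⊕ P'_i and thus P'_i = P_i ⊕ C_i ⊕ C'_i.
P'1: 0xBC ⊕ 0x08 ⊕ 0xE3 = 0x57.
P'2: 0x7E ⊕ 0x86 ⊕ 0xA2 = 0x5A.
P'3: 0x00 ⊕ 0x3C ⊕ 0xAD = 0x91.
P'4: 0xDF ⊕ 0x5F ⊕ 0x4A = 0xCA.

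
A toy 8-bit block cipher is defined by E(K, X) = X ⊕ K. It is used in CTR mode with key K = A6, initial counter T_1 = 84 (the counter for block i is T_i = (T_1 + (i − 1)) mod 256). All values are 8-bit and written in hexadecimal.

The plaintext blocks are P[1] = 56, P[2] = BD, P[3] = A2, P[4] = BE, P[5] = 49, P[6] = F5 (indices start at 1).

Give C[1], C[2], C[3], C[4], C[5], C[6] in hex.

CTR encryption: S_i = E(K, T_i) where T_i is the counter for block i; C_i = P_i ⊕ S_i.
C[1]: T = 84, S = E(K, T) = 22; 56 ⊕ 22 = 74.
C[2]: T = 85, S = E(K, T) = 23; BD ⊕ 23 = 9E.
C[3]: T = 86, S = E(K, T) = 20; A2 ⊕ 20 = 82.
C[4]: T = 87, S = E(K, T) = 21; BE ⊕ 21 = 9F.
C[5]: T = 88, S = E(K, T) = 2E; 49 ⊕ 2E = 67.
C[6]: T = 89, S = E(K, T) = 2F; F5 ⊕ 2F = DA.

C[1] = 74, C[2] = 9E, C[3] = 82, C[4] = 9F, C[5] = 67, C[6] = DA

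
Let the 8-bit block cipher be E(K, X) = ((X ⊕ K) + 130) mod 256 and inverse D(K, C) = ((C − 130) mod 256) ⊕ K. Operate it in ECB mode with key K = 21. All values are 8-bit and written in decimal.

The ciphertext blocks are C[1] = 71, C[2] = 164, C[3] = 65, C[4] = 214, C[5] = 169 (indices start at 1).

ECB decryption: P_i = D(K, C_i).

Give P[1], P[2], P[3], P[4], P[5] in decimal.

P[1]: D(K, 71) = 208.
P[2]: D(K, 164) = 55.
P[3]: D(K, 65) = 170.
P[4]: D(K, 214) = 65.
P[5]: D(K, 169) = 50.

P[1] = 208, P[2] = 55, P[3] = 170, P[4] = 65, P[5] = 50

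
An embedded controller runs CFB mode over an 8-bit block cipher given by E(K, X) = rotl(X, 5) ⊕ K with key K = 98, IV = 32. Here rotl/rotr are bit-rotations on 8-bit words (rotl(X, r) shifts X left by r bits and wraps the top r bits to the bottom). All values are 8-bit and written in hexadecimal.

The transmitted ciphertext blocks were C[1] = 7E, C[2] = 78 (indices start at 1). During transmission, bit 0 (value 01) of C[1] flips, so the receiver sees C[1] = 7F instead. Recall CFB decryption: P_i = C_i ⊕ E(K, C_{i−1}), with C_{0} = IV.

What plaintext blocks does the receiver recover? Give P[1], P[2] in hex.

Only C[1] changed, to 7F. In CFB, a change in C_i flips the same bit in P_i and garbles P_{i+1}. Decrypting the received ciphertext:
P[1]: E(K, 32) = DE; 7F ⊕ DE = A1.
P[2]: E(K, 7F) = 77; 78 ⊕ 77 = 0F.
Blocks that differ from the original plaintext: P[1], P[2].

P[1] = A1, P[2] = 0F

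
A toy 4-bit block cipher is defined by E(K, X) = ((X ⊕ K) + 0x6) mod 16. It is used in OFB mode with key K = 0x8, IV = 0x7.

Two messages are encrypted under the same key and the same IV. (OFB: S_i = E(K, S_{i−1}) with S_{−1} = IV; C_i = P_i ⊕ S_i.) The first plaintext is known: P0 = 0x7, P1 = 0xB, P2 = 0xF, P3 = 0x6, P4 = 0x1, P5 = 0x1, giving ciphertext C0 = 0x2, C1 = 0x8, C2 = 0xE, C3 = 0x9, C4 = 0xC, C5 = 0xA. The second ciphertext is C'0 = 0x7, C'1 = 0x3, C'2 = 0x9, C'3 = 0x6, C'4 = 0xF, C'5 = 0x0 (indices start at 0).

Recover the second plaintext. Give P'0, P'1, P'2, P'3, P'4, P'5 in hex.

P'0 = 0x2, P'1 = 0x0, P'2 = 0x8, P'3 = 0x9, P'4 = 0x2, P'5 = 0xB

In OFB with a reused IV, both messages share the same keystream S_i, so C_i ⊕ C'_i = P_i ⊕ P'_i and thus P'_i = P_i ⊕ C_i ⊕ C'_i.
P'0: 0x7 ⊕ 0x2 ⊕ 0x7 = 0x2.
P'1: 0xB ⊕ 0x8 ⊕ 0x3 = 0x0.
P'2: 0xF ⊕ 0xE ⊕ 0x9 = 0x8.
P'3: 0x6 ⊕ 0x9 ⊕ 0x6 = 0x9.
P'4: 0x1 ⊕ 0xC ⊕ 0xF = 0x2.
P'5: 0x1 ⊕ 0xA ⊕ 0x0 = 0xB.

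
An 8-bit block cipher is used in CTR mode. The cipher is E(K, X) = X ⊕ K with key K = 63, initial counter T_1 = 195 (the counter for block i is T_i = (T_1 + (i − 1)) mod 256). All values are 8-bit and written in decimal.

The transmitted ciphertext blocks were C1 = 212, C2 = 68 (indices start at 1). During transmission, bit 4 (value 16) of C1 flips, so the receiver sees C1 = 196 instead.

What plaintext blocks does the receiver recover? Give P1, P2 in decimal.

P1 = 56, P2 = 191

CTR decryption: S_i = E(K, T_i) where T_i is the counter for block i; P_i = C_i ⊕ S_i.
Only C1 changed, to 196. In CTR, a change in C_i flips the same bit in P_i only; the keystream is unaffected. Decrypting the received ciphertext:
P1: T = 195, S = E(K, T) = 252; 196 ⊕ 252 = 56.
P2: T = 196, S = E(K, T) = 251; 68 ⊕ 251 = 191.
Blocks that differ from the original plaintext: P1.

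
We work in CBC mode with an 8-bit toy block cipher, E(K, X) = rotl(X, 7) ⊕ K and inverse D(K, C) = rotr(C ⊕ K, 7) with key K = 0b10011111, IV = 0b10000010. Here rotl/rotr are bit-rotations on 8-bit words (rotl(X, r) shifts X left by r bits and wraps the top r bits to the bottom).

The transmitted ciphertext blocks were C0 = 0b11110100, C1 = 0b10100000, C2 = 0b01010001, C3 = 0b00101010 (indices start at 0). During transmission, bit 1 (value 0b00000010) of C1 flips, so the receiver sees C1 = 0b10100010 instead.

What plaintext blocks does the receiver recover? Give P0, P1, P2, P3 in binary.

P0 = 0b01010100, P1 = 0b10001110, P2 = 0b00111111, P3 = 0b00111010

CBC decryption: P_i = D(K, C_i) ⊕ C_{i−1}, with C_{−1} = IV.
Only C1 changed, to 0b10100010. In CBC, a change in C_i garbles P_i and flips the same bit in P_{i+1}. Decrypting the received ciphertext:
P0: D(K, 0b11110100) = 0b11010110; 0b11010110 ⊕ 0b10000010 = 0b01010100.
P1: D(K, 0b10100010) = 0b01111010; 0b01111010 ⊕ 0b11110100 = 0b10001110.
P2: D(K, 0b01010001) = 0b10011101; 0b10011101 ⊕ 0b10100010 = 0b00111111.
P3: D(K, 0b00101010) = 0b01101011; 0b01101011 ⊕ 0b01010001 = 0b00111010.
Blocks that differ from the original plaintext: P1, P2.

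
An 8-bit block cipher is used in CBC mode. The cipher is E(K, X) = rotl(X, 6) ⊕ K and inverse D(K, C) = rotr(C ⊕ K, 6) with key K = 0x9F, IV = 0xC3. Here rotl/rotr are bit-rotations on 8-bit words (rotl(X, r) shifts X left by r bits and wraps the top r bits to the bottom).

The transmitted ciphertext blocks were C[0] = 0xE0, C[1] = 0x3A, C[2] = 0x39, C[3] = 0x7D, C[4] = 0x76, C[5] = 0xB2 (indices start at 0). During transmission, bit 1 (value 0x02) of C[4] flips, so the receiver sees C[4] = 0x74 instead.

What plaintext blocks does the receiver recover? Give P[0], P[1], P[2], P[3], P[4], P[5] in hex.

CBC decryption: P_i = D(K, C_i) ⊕ C_{i−1}, with C_{−1} = IV.
Only C[4] changed, to 0x74. In CBC, a change in C_i garbles P_i and flips the same bit in P_{i+1}. Decrypting the received ciphertext:
P[0]: D(K, 0xE0) = 0xFD; 0xFD ⊕ 0xC3 = 0x3E.
P[1]: D(K, 0x3A) = 0x96; 0x96 ⊕ 0xE0 = 0x76.
P[2]: D(K, 0x39) = 0x9A; 0x9A ⊕ 0x3A = 0xA0.
P[3]: D(K, 0x7D) = 0x8B; 0x8B ⊕ 0x39 = 0xB2.
P[4]: D(K, 0x74) = 0xAF; 0xAF ⊕ 0x7D = 0xD2.
P[5]: D(K, 0xB2) = 0xB4; 0xB4 ⊕ 0x74 = 0xC0.
Blocks that differ from the original plaintext: P[4], P[5].

P[0] = 0x3E, P[1] = 0x76, P[2] = 0xA0, P[3] = 0xB2, P[4] = 0xD2, P[5] = 0xC0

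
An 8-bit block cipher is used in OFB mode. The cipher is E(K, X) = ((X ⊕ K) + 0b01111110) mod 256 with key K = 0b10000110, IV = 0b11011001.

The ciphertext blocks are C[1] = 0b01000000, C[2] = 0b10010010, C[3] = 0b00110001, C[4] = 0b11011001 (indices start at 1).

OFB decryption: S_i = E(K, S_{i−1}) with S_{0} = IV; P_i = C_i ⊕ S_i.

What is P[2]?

P[1]: S = E(K, 0b11011001) = 0b11011101; 0b01000000 ⊕ 0b11011101 = 0b10011101.
P[2]: S = E(K, 0b11011101) = 0b11011001; 0b10010010 ⊕ 0b11011001 = 0b01001011.

P[2] = 0b01001011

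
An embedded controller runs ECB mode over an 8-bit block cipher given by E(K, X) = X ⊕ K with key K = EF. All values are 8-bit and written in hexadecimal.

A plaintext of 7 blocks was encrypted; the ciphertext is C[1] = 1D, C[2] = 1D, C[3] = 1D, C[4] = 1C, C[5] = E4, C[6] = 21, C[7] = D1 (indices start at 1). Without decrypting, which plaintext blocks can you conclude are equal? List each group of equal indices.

ECB encrypts each block independently with the same key, so equal ciphertext blocks imply equal plaintext blocks.
C[1] = C[2] = C[3] = 1D, so P[1] = P[2] = P[3].

P[1] = P[2] = P[3]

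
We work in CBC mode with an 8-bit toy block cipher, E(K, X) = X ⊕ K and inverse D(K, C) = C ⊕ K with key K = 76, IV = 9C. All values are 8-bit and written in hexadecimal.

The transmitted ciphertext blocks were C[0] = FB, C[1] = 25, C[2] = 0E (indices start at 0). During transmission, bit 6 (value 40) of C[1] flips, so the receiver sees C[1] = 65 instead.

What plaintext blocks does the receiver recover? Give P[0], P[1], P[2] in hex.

P[0] = 11, P[1] = E8, P[2] = 1D

CBC decryption: P_i = D(K, C_i) ⊕ C_{i−1}, with C_{−1} = IV.
Only C[1] changed, to 65. In CBC, a change in C_i garbles P_i and flips the same bit in P_{i+1}. Decrypting the received ciphertext:
P[0]: D(K, FB) = 8D; 8D ⊕ 9C = 11.
P[1]: D(K, 65) = 13; 13 ⊕ FB = E8.
P[2]: D(K, 0E) = 78; 78 ⊕ 65 = 1D.
Blocks that differ from the original plaintext: P[1], P[2].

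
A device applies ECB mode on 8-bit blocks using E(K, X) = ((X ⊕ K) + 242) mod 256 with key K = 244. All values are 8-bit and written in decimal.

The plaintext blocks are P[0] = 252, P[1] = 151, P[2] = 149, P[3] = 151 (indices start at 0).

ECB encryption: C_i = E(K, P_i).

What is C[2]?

C[2]: E(K, 149) = 83.

C[2] = 83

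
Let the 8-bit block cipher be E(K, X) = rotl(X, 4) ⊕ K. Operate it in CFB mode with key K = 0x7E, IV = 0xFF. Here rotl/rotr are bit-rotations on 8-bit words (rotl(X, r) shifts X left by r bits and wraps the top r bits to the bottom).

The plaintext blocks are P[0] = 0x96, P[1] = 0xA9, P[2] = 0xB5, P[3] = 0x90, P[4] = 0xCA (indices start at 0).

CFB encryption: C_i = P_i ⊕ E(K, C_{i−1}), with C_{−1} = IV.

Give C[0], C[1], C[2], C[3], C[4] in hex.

C[0] = 0x17, C[1] = 0xA6, C[2] = 0xA1, C[3] = 0xF4, C[4] = 0xFB

C[0]: E(K, 0xFF) = 0x81; 0x96 ⊕ 0x81 = 0x17.
C[1]: E(K, 0x17) = 0x0F; 0xA9 ⊕ 0x0F = 0xA6.
C[2]: E(K, 0xA6) = 0x14; 0xB5 ⊕ 0x14 = 0xA1.
C[3]: E(K, 0xA1) = 0x64; 0x90 ⊕ 0x64 = 0xF4.
C[4]: E(K, 0xF4) = 0x31; 0xCA ⊕ 0x31 = 0xFB.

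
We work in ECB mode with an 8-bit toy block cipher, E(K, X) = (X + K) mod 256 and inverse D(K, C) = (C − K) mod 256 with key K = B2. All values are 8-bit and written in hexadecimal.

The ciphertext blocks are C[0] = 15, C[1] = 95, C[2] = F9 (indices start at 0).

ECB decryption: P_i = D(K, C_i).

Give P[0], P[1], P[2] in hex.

P[0]: D(K, 15) = 63.
P[1]: D(K, 95) = E3.
P[2]: D(K, F9) = 47.

P[0] = 63, P[1] = E3, P[2] = 47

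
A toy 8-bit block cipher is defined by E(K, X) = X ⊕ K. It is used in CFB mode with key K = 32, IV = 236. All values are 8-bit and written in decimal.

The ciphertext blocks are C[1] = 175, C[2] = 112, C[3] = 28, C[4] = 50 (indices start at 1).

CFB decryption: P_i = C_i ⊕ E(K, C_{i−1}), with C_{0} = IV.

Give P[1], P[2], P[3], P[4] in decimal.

P[1] = 99, P[2] = 255, P[3] = 76, P[4] = 14

P[1]: E(K, 236) = 204; 175 ⊕ 204 = 99.
P[2]: E(K, 175) = 143; 112 ⊕ 143 = 255.
P[3]: E(K, 112) = 80; 28 ⊕ 80 = 76.
P[4]: E(K, 28) = 60; 50 ⊕ 60 = 14.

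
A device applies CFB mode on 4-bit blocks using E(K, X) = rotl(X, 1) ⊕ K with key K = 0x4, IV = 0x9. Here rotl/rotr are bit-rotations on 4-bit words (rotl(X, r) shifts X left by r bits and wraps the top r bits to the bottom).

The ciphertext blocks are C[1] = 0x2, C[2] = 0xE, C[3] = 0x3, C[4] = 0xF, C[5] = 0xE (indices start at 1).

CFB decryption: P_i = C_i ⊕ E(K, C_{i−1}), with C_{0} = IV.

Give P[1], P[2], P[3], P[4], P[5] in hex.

P[1] = 0x5, P[2] = 0xE, P[3] = 0xA, P[4] = 0xD, P[5] = 0x5

P[1]: E(K, 0x9) = 0x7; 0x2 ⊕ 0x7 = 0x5.
P[2]: E(K, 0x2) = 0x0; 0xE ⊕ 0x0 = 0xE.
P[3]: E(K, 0xE) = 0x9; 0x3 ⊕ 0x9 = 0xA.
P[4]: E(K, 0x3) = 0x2; 0xF ⊕ 0x2 = 0xD.
P[5]: E(K, 0xF) = 0xB; 0xE ⊕ 0xB = 0x5.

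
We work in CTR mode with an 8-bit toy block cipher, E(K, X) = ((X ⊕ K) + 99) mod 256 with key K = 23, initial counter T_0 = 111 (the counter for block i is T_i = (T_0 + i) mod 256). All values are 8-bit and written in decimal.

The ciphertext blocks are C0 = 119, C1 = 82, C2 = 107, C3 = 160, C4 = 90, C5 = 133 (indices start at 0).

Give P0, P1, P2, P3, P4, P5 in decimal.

P0 = 172, P1 = 152, P2 = 162, P3 = 104, P4 = 157, P5 = 67

CTR decryption: S_i = E(K, T_i) where T_i is the counter for block i; P_i = C_i ⊕ S_i.
P0: T = 111, S = E(K, T) = 219; 119 ⊕ 219 = 172.
P1: T = 112, S = E(K, T) = 202; 82 ⊕ 202 = 152.
P2: T = 113, S = E(K, T) = 201; 107 ⊕ 201 = 162.
P3: T = 114, S = E(K, T) = 200; 160 ⊕ 200 = 104.
P4: T = 115, S = E(K, T) = 199; 90 ⊕ 199 = 157.
P5: T = 116, S = E(K, T) = 198; 133 ⊕ 198 = 67.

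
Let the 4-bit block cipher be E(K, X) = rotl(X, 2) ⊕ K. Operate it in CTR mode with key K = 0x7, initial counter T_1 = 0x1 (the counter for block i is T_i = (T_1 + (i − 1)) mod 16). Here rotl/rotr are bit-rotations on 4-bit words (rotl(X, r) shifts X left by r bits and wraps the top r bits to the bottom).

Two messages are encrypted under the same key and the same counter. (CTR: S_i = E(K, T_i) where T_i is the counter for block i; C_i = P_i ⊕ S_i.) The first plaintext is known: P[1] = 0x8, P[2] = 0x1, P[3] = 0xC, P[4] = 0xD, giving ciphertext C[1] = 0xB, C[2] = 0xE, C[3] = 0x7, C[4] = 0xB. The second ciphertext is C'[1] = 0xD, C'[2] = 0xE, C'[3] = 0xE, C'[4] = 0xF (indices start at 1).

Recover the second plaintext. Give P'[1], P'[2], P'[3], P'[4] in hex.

P'[1] = 0xE, P'[2] = 0x1, P'[3] = 0x5, P'[4] = 0x9

In CTR with a reused counter, both messages share the same keystream S_i, so C_i ⊕ C'_i = P_i ⊕ P'_i and thus P'_i = P_i ⊕ C_i ⊕ C'_i.
P'[1]: 0x8 ⊕ 0xB ⊕ 0xD = 0xE.
P'[2]: 0x1 ⊕ 0xE ⊕ 0xE = 0x1.
P'[3]: 0xC ⊕ 0x7 ⊕ 0xE = 0x5.
P'[4]: 0xD ⊕ 0xB ⊕ 0xF = 0x9.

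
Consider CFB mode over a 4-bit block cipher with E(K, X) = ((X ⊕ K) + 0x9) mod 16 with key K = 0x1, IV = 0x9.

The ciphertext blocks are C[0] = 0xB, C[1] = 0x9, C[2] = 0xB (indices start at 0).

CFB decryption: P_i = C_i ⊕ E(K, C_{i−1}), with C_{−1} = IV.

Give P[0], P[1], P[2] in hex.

P[0] = 0xA, P[1] = 0xA, P[2] = 0xA

P[0]: E(K, 0x9) = 0x1; 0xB ⊕ 0x1 = 0xA.
P[1]: E(K, 0xB) = 0x3; 0x9 ⊕ 0x3 = 0xA.
P[2]: E(K, 0x9) = 0x1; 0xB ⊕ 0x1 = 0xA.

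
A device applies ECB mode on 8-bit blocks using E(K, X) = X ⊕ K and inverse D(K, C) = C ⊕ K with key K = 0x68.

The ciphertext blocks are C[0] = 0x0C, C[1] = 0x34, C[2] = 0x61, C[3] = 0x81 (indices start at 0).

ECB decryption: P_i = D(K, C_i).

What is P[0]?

P[0] = 0x64

P[0]: D(K, 0x0C) = 0x64.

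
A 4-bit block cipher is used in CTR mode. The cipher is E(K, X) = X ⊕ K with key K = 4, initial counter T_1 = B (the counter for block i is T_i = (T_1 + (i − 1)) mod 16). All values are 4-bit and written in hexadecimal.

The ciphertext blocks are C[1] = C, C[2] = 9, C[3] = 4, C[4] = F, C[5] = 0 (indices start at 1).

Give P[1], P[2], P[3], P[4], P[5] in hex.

CTR decryption: S_i = E(K, T_i) where T_i is the counter for block i; P_i = C_i ⊕ S_i.
P[1]: T = B, S = E(K, T) = F; C ⊕ F = 3.
P[2]: T = C, S = E(K, T) = 8; 9 ⊕ 8 = 1.
P[3]: T = D, S = E(K, T) = 9; 4 ⊕ 9 = D.
P[4]: T = E, S = E(K, T) = A; F ⊕ A = 5.
P[5]: T = F, S = E(K, T) = B; 0 ⊕ B = B.

P[1] = 3, P[2] = 1, P[3] = D, P[4] = 5, P[5] = B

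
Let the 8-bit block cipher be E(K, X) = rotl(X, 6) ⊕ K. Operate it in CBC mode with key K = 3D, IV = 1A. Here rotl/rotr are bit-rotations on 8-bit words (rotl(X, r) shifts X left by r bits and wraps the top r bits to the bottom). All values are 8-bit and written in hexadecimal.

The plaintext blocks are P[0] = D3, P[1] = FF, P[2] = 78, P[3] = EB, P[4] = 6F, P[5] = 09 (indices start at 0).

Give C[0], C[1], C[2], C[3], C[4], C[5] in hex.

CBC encryption: C_i = E(K, P_i ⊕ C_{i−1}), with C_{−1} = IV.
C[0]: P[0] ⊕ 1A = C9; E(K, C9) = 4F.
C[1]: P[1] ⊕ 4F = B0; E(K, B0) = 11.
C[2]: P[2] ⊕ 11 = 69; E(K, 69) = 67.
C[3]: P[3] ⊕ 67 = 8C; E(K, 8C) = 1E.
C[4]: P[4] ⊕ 1E = 71; E(K, 71) = 61.
C[5]: P[5] ⊕ 61 = 68; E(K, 68) = 27.

C[0] = 4F, C[1] = 11, C[2] = 67, C[3] = 1E, C[4] = 61, C[5] = 27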